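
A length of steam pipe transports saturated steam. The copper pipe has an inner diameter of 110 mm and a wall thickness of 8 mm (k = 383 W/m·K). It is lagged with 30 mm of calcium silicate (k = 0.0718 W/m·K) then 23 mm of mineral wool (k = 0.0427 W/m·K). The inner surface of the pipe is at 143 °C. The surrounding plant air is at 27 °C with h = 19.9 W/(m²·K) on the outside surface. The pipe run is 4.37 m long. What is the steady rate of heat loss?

Treating each annulus and film as a series resistance:
R_copper pipe wall = ln(63/55)/(2π×383×4.37) = 1.291×10^-5 K/W
R_calcium silicate = ln(93/63)/(2π×0.0718×4.37) = 0.1976 K/W
R_mineral wool = ln(116/93)/(2π×0.0427×4.37) = 0.1885 K/W
R_outer film = 1/(h_o·2πr_oL) = 1/(19.9×2π×0.116×4.37) = 0.01578 K/W
R_total = 0.4018 K/W
Q = ΔT/R_total = 116/0.4018

Q ≈ 289 W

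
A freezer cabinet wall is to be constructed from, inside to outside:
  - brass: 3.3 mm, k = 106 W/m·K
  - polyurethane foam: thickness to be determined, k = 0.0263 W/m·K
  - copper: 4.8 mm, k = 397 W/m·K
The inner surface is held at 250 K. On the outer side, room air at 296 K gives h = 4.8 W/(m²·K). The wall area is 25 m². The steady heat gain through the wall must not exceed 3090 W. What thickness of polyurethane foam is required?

L ≈ 4.31 mm

Treating each layer as a thermal resistance in series:
R_brass = L/(kA) = 0.0033/(106×25) = 1.245×10^-6 K/W
R_copper = L/(kA) = 0.0048/(397×25) = 4.836×10^-7 K/W
R_outer film = 1/(h_o·A) = 1/(4.8×25) = 0.008333 K/W
Sum of the known resistances R_other = 0.008335 K/W
Required total resistance R_tot = ΔT/Q_allow = 46/3090 = 0.01489 K/W
R_polyurethane foam = R_tot − R_other = 0.006552 K/W
L = R·k·A = 0.006552×0.0263×25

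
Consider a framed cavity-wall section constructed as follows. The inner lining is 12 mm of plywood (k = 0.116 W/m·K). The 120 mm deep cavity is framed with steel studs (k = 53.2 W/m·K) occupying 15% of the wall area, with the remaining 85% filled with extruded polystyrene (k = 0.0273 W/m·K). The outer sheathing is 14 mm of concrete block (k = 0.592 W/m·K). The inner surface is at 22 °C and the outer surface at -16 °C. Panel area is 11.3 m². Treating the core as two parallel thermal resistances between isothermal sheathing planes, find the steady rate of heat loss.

Q ≈ 3020 W

Sheathing layers in series; stud and cavity paths in parallel between them.
R_inner = 0.012/(0.116×11.3) = 0.009155 K/W
R_stud  = 0.12/(53.2×0.15×11.3) = 0.001331 K/W
R_cav   = 0.12/(0.0273×0.85×11.3) = 0.4576 K/W
1/R_core = 1/R_stud + 1/R_cav → R_core = 0.001327 K/W
R_outer = 0.014/(0.592×11.3) = 0.002093 K/W
R_total = 0.01257 K/W
Q = ΔT/R_total = 38/0.01257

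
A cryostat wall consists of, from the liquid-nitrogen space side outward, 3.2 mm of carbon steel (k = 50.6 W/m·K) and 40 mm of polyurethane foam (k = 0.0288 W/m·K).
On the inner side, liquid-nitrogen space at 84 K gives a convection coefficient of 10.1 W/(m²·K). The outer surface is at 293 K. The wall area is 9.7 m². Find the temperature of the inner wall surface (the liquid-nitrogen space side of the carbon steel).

Thermal resistances in series:
R_inner film = 1/(h_i·A) = 1/(10.1×9.7) = 0.01021 K/W
R_carbon steel = L/(kA) = 0.0032/(50.6×9.7) = 6.52×10^-6 K/W
R_polyurethane foam = L/(kA) = 0.04/(0.0288×9.7) = 0.1432 K/W
R_total = 0.1534 K/W;  Q = ΔT/R_total = 209/0.1534 = 1362 W
T_interface = T_inner + Q·ΣR(inner→interface) = 84 + 1360×0.01021

T ≈ 97.9 K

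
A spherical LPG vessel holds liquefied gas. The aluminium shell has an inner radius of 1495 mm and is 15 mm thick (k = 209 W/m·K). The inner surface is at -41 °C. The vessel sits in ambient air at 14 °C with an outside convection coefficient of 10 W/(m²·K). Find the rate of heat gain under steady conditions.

Each spherical layer contributes R = (1/r_i − 1/r_o)/(4πk):
R_aluminium shell = (1/1.495 − 1/1.51)/(4π×209) = 2.53×10^-6 K/W
R_outer film = 1/(h·4πr_o²) = 1/(10×4π×1.51²) = 0.00349 K/W
R_total = 0.003493 K/W
Q = ΔT/R_total = 55/0.003493

Q ≈ 15700 W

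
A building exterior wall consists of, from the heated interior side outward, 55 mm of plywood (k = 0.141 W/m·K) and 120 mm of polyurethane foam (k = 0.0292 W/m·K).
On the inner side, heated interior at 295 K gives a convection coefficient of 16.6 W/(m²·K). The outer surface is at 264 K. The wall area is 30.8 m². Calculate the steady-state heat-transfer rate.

Model the wall as resistances in series:
R_inner film = 1/(h_i·A) = 1/(16.6×30.8) = 0.001956 K/W
R_plywood = L/(kA) = 0.055/(0.141×30.8) = 0.01266 K/W
R_polyurethane foam = L/(kA) = 0.12/(0.0292×30.8) = 0.1334 K/W
R_total = 0.148 K/W
Q = ΔT / R_total = 31 / 0.148

Q ≈ 209 W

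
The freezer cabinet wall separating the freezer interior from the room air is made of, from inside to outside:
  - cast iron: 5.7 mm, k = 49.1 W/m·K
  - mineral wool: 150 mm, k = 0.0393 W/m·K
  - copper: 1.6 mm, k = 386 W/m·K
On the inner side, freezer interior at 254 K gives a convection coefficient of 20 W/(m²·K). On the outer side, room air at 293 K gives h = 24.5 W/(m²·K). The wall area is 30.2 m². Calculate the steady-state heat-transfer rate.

Treating each layer as a thermal resistance in series:
R_inner film = 1/(h_i·A) = 1/(20×30.2) = 0.001656 K/W
R_cast iron = L/(kA) = 0.0057/(49.1×30.2) = 3.844×10^-6 K/W
R_mineral wool = L/(kA) = 0.15/(0.0393×30.2) = 0.1264 K/W
R_copper = L/(kA) = 0.0016/(386×30.2) = 1.373×10^-7 K/W
R_outer film = 1/(h_o·A) = 1/(24.5×30.2) = 0.001352 K/W
R_total = 0.1294 K/W
Q = ΔT / R_total = 39 / 0.1294

Q ≈ 301 W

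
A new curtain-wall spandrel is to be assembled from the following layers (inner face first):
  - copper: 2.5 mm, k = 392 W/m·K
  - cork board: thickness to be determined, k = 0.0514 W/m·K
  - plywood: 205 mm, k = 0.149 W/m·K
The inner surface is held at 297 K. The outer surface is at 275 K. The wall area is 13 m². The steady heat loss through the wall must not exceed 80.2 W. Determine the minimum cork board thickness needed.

L ≈ 113 mm

Model the wall as resistances in series:
R_copper = L/(kA) = 0.0025/(392×13) = 4.906×10^-7 K/W
R_plywood = L/(kA) = 0.205/(0.149×13) = 0.1058 K/W
Sum of the known resistances R_other = 0.1058 K/W
Required total resistance R_tot = ΔT/Q_allow = 22/80.2 = 0.2743 K/W
R_cork board = R_tot − R_other = 0.1685 K/W
L = R·k·A = 0.1685×0.0514×13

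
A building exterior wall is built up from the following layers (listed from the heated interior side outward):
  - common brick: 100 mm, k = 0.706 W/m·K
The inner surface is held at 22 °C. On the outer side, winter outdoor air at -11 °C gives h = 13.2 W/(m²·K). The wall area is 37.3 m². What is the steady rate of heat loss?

Q ≈ 5660 W

Treating each layer as a thermal resistance in series:
R_common brick = L/(kA) = 0.1/(0.706×37.3) = 0.003797 K/W
R_outer film = 1/(h_o·A) = 1/(13.2×37.3) = 0.002031 K/W
R_total = 0.005828 K/W
Q = ΔT / R_total = 33 / 0.005828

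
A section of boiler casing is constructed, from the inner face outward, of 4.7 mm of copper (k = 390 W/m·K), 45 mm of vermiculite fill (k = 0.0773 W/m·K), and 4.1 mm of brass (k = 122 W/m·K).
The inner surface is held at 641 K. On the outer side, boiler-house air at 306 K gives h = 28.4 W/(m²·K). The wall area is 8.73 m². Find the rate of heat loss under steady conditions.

Q ≈ 4740 W

Thermal resistances in series:
R_copper = L/(kA) = 0.0047/(390×8.73) = 1.38×10^-6 K/W
R_vermiculite fill = L/(kA) = 0.045/(0.0773×8.73) = 0.06668 K/W
R_brass = L/(kA) = 0.0041/(122×8.73) = 3.85×10^-6 K/W
R_outer film = 1/(h_o·A) = 1/(28.4×8.73) = 0.004033 K/W
R_total = 0.07072 K/W
Q = ΔT / R_total = 335 / 0.07072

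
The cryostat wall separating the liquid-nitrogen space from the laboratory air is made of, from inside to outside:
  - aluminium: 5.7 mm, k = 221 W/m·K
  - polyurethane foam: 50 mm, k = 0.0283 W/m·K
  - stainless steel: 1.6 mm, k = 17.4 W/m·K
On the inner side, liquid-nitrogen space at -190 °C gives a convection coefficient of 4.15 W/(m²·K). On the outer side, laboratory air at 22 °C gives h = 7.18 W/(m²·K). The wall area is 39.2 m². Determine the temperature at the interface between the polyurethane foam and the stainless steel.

T ≈ 8.24 °C

Series thermal resistances:
R_inner film = 1/(h_i·A) = 1/(4.15×39.2) = 0.006147 K/W
R_aluminium = L/(kA) = 0.0057/(221×39.2) = 6.58×10^-7 K/W
R_polyurethane foam = L/(kA) = 0.05/(0.0283×39.2) = 0.04507 K/W
R_stainless steel = L/(kA) = 0.0016/(17.4×39.2) = 2.346×10^-6 K/W
R_outer film = 1/(h_o·A) = 1/(7.18×39.2) = 0.003553 K/W
R_total = 0.05477 K/W;  Q = ΔT/R_total = 212/0.05477 = 3870 W
T_interface = T_inner + Q·ΣR(inner→interface) = -190 + 3870×0.05122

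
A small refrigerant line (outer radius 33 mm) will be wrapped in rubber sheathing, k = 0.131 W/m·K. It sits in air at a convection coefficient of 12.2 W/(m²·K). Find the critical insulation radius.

For a cylinder r_cr = k/h = 0.131/12.2
r_cr = 10.7 mm; since the bare radius (33 mm) is above r_cr, any added insulation will reduce heat loss.

r_cr ≈ 10.7 mm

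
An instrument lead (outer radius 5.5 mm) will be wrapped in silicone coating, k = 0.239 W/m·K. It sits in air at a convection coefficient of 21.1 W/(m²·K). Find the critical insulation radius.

r_cr ≈ 11.3 mm

For a cylinder r_cr = k/h = 0.239/21.1
r_cr = 11.3 mm; since the bare radius (5.5 mm) is below r_cr, adding a thin layer of insulation will *increase* heat loss.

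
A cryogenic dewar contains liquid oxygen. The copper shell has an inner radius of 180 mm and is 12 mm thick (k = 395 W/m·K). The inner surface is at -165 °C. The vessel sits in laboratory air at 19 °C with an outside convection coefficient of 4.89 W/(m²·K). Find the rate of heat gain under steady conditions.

Q ≈ 417 W

Each spherical layer contributes R = (1/r_i − 1/r_o)/(4πk):
R_copper shell = (1/0.18 − 1/0.192)/(4π×395) = 6.995×10^-5 K/W
R_outer film = 1/(h·4πr_o²) = 1/(4.89×4π×0.192²) = 0.4414 K/W
R_total = 0.4415 K/W
Q = ΔT/R_total = 184/0.4415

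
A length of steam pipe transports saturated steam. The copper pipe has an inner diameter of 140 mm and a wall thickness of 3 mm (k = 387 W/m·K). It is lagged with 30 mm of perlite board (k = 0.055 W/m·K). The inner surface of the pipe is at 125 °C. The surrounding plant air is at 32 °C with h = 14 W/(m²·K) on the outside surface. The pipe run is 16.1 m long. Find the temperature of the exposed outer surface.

For a radial system each layer contributes R = ln(r_out/r_in)/(2πkL); films add R = 1/(hA).
R_copper pipe wall = ln(73/70)/(2π×387×16.1) = 1.072×10^-6 K/W
R_perlite board = ln(103/73)/(2π×0.055×16.1) = 0.06188 K/W
R_outer film = 1/(h_o·2πr_oL) = 1/(14×2π×0.103×16.1) = 0.006855 K/W
R_total = 0.06873 K/W
Q = ΔT/R_total = 93/0.06873
Q = 1350 W
T_interface = T_inner − Q·ΣR(inner→interface) = 125 − 1350×0.06188

T ≈ 41.3 °C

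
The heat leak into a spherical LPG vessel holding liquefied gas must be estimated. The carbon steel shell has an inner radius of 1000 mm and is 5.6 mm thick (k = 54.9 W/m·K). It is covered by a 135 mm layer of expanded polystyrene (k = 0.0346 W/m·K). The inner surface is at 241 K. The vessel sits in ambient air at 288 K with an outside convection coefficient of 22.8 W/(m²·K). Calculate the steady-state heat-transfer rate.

Spherical conduction: R = (1/r_in − 1/r_out)/(4πk) per layer; series-sum.
R_carbon steel shell = (1/1 − 1/1.0056)/(4π×54.9) = 8.072×10^-6 K/W
R_expanded polystyrene = (1/1.0056 − 1/1.1406)/(4π×0.0346) = 0.2707 K/W
R_outer film = 1/(h·4πr_o²) = 1/(22.8×4π×1.1406²) = 0.002683 K/W
R_total = 0.2734 K/W
Q = ΔT/R_total = 47/0.2734

Q ≈ 172 W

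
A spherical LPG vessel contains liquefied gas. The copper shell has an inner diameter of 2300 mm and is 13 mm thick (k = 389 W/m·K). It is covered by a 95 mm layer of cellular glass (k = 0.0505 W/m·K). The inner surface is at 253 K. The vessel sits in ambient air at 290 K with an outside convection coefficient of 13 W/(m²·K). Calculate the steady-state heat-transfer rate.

Q ≈ 348 W

For a spherical shell R = (1/r₁ − 1/r₂)/(4πk); film R = 1/(h·4πr²). In series:
R_copper shell = (1/1.15 − 1/1.163)/(4π×389) = 1.988×10^-6 K/W
R_cellular glass = (1/1.163 − 1/1.258)/(4π×0.0505) = 0.1023 K/W
R_outer film = 1/(h·4πr_o²) = 1/(13×4π×1.258²) = 0.003868 K/W
R_total = 0.1062 K/W
Q = ΔT/R_total = 37/0.1062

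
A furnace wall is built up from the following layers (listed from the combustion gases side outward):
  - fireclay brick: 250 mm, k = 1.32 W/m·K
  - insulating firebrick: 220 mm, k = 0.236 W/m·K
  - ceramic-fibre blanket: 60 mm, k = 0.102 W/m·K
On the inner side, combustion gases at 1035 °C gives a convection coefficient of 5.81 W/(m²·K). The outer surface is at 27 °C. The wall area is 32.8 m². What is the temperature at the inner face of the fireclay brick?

T ≈ 943 °C

Series thermal resistances:
R_inner film = 1/(h_i·A) = 1/(5.81×32.8) = 0.005247 K/W
R_fireclay brick = L/(kA) = 0.25/(1.32×32.8) = 0.005774 K/W
R_insulating firebrick = L/(kA) = 0.22/(0.236×32.8) = 0.02842 K/W
R_ceramic-fibre blanket = L/(kA) = 0.06/(0.102×32.8) = 0.01793 K/W
R_total = 0.05738 K/W;  Q = ΔT/R_total = 1008/0.05738 = 17570 W
T_interface = T_inner − Q·ΣR(inner→interface) = 1035 − 17600×0.005247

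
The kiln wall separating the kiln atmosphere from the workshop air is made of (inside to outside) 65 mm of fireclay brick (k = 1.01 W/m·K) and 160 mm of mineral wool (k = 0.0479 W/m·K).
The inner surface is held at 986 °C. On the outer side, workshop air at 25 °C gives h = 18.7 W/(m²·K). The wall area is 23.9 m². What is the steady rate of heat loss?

Q ≈ 6640 W

Model the wall as resistances in series:
R_fireclay brick = L/(kA) = 0.065/(1.01×23.9) = 0.002693 K/W
R_mineral wool = L/(kA) = 0.16/(0.0479×23.9) = 0.1398 K/W
R_outer film = 1/(h_o·A) = 1/(18.7×23.9) = 0.002237 K/W
R_total = 0.1447 K/W
Q = ΔT / R_total = 961 / 0.1447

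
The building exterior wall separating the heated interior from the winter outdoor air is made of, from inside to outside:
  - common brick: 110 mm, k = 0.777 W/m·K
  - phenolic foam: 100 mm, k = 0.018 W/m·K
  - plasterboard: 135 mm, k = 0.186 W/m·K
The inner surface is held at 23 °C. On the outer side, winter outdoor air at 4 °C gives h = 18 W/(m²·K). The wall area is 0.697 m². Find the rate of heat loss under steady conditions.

Model the wall as resistances in series:
R_common brick = L/(kA) = 0.11/(0.777×0.697) = 0.2031 K/W
R_phenolic foam = L/(kA) = 0.1/(0.018×0.697) = 7.971 K/W
R_plasterboard = L/(kA) = 0.135/(0.186×0.697) = 1.041 K/W
R_outer film = 1/(h_o·A) = 1/(18×0.697) = 0.07971 K/W
R_total = 9.295 K/W
Q = ΔT / R_total = 19 / 9.295

Q ≈ 2.04 W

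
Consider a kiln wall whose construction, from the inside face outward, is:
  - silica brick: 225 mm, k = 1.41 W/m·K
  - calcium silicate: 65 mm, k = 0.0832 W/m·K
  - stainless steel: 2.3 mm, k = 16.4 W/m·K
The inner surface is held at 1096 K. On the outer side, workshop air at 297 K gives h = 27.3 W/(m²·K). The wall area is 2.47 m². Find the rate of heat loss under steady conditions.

Using the resistance-network approach (series):
R_silica brick = L/(kA) = 0.225/(1.41×2.47) = 0.06461 K/W
R_calcium silicate = L/(kA) = 0.065/(0.0832×2.47) = 0.3163 K/W
R_stainless steel = L/(kA) = 0.0023/(16.4×2.47) = 5.678×10^-5 K/W
R_outer film = 1/(h_o·A) = 1/(27.3×2.47) = 0.01483 K/W
R_total = 0.3958 K/W
Q = ΔT / R_total = 799 / 0.3958

Q ≈ 2020 W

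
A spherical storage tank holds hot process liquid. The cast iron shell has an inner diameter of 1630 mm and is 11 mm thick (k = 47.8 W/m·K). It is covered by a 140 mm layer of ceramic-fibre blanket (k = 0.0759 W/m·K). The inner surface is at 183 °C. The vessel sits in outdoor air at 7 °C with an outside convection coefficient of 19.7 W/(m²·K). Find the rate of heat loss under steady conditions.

Q ≈ 935 W

Each spherical layer contributes R = (1/r_i − 1/r_o)/(4πk):
R_cast iron shell = (1/0.815 − 1/0.826)/(4π×47.8) = 2.72×10^-5 K/W
R_ceramic-fibre blanket = (1/0.826 − 1/0.966)/(4π×0.0759) = 0.184 K/W
R_outer film = 1/(h·4πr_o²) = 1/(19.7×4π×0.966²) = 0.004329 K/W
R_total = 0.1883 K/W
Q = ΔT/R_total = 176/0.1883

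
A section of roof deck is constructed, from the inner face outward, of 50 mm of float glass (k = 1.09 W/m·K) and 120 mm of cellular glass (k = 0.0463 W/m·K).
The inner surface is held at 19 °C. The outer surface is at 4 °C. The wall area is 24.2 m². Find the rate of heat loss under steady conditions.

Q ≈ 138 W

Thermal resistances in series:
R_float glass = L/(kA) = 0.05/(1.09×24.2) = 0.001896 K/W
R_cellular glass = L/(kA) = 0.12/(0.0463×24.2) = 0.1071 K/W
R_total = 0.109 K/W
Q = ΔT / R_total = 15 / 0.109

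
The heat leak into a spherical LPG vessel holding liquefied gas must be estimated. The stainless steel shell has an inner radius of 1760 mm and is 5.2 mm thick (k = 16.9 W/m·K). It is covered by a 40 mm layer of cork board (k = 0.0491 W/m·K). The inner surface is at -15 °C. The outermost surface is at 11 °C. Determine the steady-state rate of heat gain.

Q ≈ 1280 W

Spherical conduction: R = (1/r_in − 1/r_out)/(4πk) per layer; series-sum.
R_stainless steel shell = (1/1.76 − 1/1.7652)/(4π×16.9) = 7.881×10^-6 K/W
R_cork board = (1/1.7652 − 1/1.8052)/(4π×0.0491) = 0.02034 K/W
R_total = 0.02035 K/W
Q = ΔT/R_total = 26/0.02035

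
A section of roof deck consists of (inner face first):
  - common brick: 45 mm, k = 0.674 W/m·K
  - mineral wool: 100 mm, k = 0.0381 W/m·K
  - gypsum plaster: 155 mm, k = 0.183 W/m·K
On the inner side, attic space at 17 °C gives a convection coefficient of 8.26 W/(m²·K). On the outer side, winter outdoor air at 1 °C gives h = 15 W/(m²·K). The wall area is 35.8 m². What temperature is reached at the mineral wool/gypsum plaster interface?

T ≈ 4.92 °C

Model the wall as resistances in series:
R_inner film = 1/(h_i·A) = 1/(8.26×35.8) = 0.003382 K/W
R_common brick = L/(kA) = 0.045/(0.674×35.8) = 0.001865 K/W
R_mineral wool = L/(kA) = 0.1/(0.0381×35.8) = 0.07331 K/W
R_gypsum plaster = L/(kA) = 0.155/(0.183×35.8) = 0.02366 K/W
R_outer film = 1/(h_o·A) = 1/(15×35.8) = 0.001862 K/W
R_total = 0.1041 K/W;  Q = ΔT/R_total = 16/0.1041 = 153.7 W
T_interface = T_inner − Q·ΣR(inner→interface) = 17 − 154×0.07856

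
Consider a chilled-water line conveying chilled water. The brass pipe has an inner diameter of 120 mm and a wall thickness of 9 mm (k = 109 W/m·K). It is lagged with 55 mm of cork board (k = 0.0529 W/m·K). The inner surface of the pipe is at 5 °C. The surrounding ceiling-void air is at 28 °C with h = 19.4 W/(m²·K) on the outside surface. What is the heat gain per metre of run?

For a radial system each layer contributes R = ln(r_out/r_in)/(2πkL); films add R = 1/(hA).
R_brass pipe wall = ln(69/60)/(2π×109×1) = 2.041×10^-4 K/W
R_cork board = ln(124/69)/(2π×0.0529×1) = 1.764 K/W
R_outer film = 1/(h_o·2πr_oL) = 1/(19.4×2π×0.124×1) = 0.06616 K/W
R_total = 1.83 K/W
Q = ΔT/R_total = 23/1.83

q′ ≈ 12.6 W/m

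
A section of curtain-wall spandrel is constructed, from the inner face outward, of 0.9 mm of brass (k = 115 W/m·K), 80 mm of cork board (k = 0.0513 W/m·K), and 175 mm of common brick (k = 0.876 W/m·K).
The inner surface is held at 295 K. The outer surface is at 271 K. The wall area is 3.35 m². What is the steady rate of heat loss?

Thermal resistances in series:
R_brass = L/(kA) = 0.0009/(115×3.35) = 2.336×10^-6 K/W
R_cork board = L/(kA) = 0.08/(0.0513×3.35) = 0.4655 K/W
R_common brick = L/(kA) = 0.175/(0.876×3.35) = 0.05963 K/W
R_total = 0.5251 K/W
Q = ΔT / R_total = 24 / 0.5251

Q ≈ 45.7 W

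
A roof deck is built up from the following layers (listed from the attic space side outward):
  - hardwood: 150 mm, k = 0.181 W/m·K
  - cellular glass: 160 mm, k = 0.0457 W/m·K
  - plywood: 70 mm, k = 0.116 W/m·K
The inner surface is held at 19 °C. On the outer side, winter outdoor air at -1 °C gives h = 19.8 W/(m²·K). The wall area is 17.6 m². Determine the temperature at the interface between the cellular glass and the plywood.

T ≈ 1.62 °C

Treating each layer as a thermal resistance in series:
R_hardwood = L/(kA) = 0.15/(0.181×17.6) = 0.04709 K/W
R_cellular glass = L/(kA) = 0.16/(0.0457×17.6) = 0.1989 K/W
R_plywood = L/(kA) = 0.07/(0.116×17.6) = 0.03429 K/W
R_outer film = 1/(h_o·A) = 1/(19.8×17.6) = 0.00287 K/W
R_total = 0.2832 K/W;  Q = ΔT/R_total = 20/0.2832 = 70.63 W
T_interface = T_inner − Q·ΣR(inner→interface) = 19 − 70.6×0.246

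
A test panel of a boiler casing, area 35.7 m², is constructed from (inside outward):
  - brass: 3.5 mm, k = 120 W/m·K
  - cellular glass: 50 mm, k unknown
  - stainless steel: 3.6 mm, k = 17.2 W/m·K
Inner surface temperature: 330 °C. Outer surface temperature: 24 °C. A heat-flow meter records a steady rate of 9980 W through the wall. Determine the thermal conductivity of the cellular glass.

Using the resistance-network approach (series):
R_brass = L/(kA) = 0.0035/(120×35.7) = 8.17×10^-7 K/W
R_stainless steel = L/(kA) = 0.0036/(17.2×35.7) = 5.863×10^-6 K/W
Sum of known resistances R_other = 6.68×10^-6 K/W
Total R = ΔT/Q = 306/9980 = 0.03066 K/W
R_cellular glass = R_total − R_other = 0.03065 K/W
k = L/(R·A) = 0.05/(0.03065×35.7)

k ≈ 0.0457 W/(m·K)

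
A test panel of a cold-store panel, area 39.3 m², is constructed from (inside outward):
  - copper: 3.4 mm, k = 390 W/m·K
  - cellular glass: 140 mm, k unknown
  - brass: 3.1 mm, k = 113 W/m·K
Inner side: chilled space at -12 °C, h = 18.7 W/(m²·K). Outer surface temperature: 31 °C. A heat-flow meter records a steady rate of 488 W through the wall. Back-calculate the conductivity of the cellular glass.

Series thermal resistances:
R_inner film = 1/(h_i·A) = 1/(18.7×39.3) = 0.001361 K/W
R_copper = L/(kA) = 0.0034/(390×39.3) = 2.218×10^-7 K/W
R_brass = L/(kA) = 0.0031/(113×39.3) = 6.981×10^-7 K/W
Sum of known resistances R_other = 0.001362 K/W
Total R = ΔT/Q = 43/488 = 0.08811 K/W
R_cellular glass = R_total − R_other = 0.08675 K/W
k = L/(R·A) = 0.14/(0.08675×39.3)

k ≈ 0.0411 W/(m·K)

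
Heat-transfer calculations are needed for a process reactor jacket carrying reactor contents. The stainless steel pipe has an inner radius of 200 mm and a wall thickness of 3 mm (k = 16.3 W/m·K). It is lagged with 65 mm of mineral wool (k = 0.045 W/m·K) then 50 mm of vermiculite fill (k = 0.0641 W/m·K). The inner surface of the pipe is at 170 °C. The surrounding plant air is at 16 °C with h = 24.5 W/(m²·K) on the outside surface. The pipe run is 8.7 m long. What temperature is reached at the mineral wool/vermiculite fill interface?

Radial resistances (cylindrical: R_cond = ln(r_o/r_i)/(2πkL), R_conv = 1/(h·2πrL)):
R_stainless steel pipe wall = ln(203/200)/(2π×16.3×8.7) = 1.671×10^-5 K/W
R_mineral wool = ln(268/203)/(2π×0.045×8.7) = 0.1129 K/W
R_vermiculite fill = ln(318/268)/(2π×0.0641×8.7) = 0.04882 K/W
R_outer film = 1/(h_o·2πr_oL) = 1/(24.5×2π×0.318×8.7) = 0.002348 K/W
R_total = 0.1641 K/W
Q = ΔT/R_total = 154/0.1641
Q = 938 W
T_interface = T_inner − Q·ΣR(inner→interface) = 170 − 938×0.1129

T ≈ 64 °C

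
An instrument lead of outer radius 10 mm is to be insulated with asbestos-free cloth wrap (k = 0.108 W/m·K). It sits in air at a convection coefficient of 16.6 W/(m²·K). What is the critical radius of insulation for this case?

r_cr ≈ 6.51 mm

For a cylinder r_cr = k/h = 0.108/16.6
r_cr = 6.51 mm; since the bare radius (10 mm) is above r_cr, any added insulation will reduce heat loss.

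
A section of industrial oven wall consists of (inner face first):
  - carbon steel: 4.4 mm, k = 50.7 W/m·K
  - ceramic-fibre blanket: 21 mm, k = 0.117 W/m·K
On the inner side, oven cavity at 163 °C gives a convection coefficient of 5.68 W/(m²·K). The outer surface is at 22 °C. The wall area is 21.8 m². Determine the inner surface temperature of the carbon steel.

Series thermal resistances:
R_inner film = 1/(h_i·A) = 1/(5.68×21.8) = 0.008076 K/W
R_carbon steel = L/(kA) = 0.0044/(50.7×21.8) = 3.981×10^-6 K/W
R_ceramic-fibre blanket = L/(kA) = 0.021/(0.117×21.8) = 0.008233 K/W
R_total = 0.01631 K/W;  Q = ΔT/R_total = 141/0.01631 = 8643 W
T_interface = T_inner − Q·ΣR(inner→interface) = 163 − 8640×0.008076

T ≈ 93.2 °C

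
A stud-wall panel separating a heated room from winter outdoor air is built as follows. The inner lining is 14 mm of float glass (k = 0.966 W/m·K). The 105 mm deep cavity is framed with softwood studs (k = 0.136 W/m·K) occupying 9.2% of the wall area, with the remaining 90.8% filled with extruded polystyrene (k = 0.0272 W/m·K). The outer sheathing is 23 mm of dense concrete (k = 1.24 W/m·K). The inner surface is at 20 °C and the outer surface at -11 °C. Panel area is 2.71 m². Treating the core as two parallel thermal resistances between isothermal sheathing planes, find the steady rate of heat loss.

Q ≈ 29.4 W

Sheathing layers in series; stud and cavity paths in parallel between them.
R_inner = 0.014/(0.966×2.71) = 0.005348 K/W
R_stud  = 0.105/(0.136×0.092×2.71) = 3.097 K/W
R_cav   = 0.105/(0.0272×0.908×2.71) = 1.569 K/W
1/R_core = 1/R_stud + 1/R_cav → R_core = 1.041 K/W
R_outer = 0.023/(1.24×2.71) = 0.006844 K/W
R_total = 1.053 K/W
Q = ΔT/R_total = 31/1.053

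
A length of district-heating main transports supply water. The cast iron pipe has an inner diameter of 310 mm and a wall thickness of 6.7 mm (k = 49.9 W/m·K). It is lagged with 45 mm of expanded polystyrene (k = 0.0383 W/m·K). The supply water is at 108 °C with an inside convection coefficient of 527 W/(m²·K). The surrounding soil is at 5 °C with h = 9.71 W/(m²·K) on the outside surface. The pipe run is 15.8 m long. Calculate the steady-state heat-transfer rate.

Radial resistances (cylindrical: R_cond = ln(r_o/r_i)/(2πkL), R_conv = 1/(h·2πrL)):
R_inner film = 1/(h_i·2πr₁L) = 1/(527×2π×0.155×15.8) = 1.233×10^-4 K/W
R_cast iron pipe wall = ln(161.7/155)/(2π×49.9×15.8) = 8.542×10^-6 K/W
R_expanded polystyrene = ln(206.7/161.7)/(2π×0.0383×15.8) = 0.06457 K/W
R_outer film = 1/(h_o·2πr_oL) = 1/(9.71×2π×0.2067×15.8) = 0.005019 K/W
R_total = 0.06973 K/W
Q = ΔT/R_total = 103/0.06973

Q ≈ 1480 W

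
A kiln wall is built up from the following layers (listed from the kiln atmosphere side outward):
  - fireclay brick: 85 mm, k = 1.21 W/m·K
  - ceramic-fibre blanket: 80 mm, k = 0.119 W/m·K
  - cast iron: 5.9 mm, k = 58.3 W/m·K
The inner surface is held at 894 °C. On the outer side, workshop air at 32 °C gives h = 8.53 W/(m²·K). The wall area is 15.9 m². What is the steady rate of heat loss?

Q ≈ 15900 W

Using the resistance-network approach (series):
R_fireclay brick = L/(kA) = 0.085/(1.21×15.9) = 0.004418 K/W
R_ceramic-fibre blanket = L/(kA) = 0.08/(0.119×15.9) = 0.04228 K/W
R_cast iron = L/(kA) = 0.0059/(58.3×15.9) = 6.365×10^-6 K/W
R_outer film = 1/(h_o·A) = 1/(8.53×15.9) = 0.007373 K/W
R_total = 0.05408 K/W
Q = ΔT / R_total = 862 / 0.05408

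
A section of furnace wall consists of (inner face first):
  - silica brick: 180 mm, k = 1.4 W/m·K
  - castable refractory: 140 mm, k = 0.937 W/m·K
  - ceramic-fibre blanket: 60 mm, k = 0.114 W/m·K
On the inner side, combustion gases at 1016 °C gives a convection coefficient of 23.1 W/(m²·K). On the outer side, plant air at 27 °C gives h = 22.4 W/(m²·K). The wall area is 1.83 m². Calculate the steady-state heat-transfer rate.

Model the wall as resistances in series:
R_inner film = 1/(h_i·A) = 1/(23.1×1.83) = 0.02366 K/W
R_silica brick = L/(kA) = 0.18/(1.4×1.83) = 0.07026 K/W
R_castable refractory = L/(kA) = 0.14/(0.937×1.83) = 0.08165 K/W
R_ceramic-fibre blanket = L/(kA) = 0.06/(0.114×1.83) = 0.2876 K/W
R_outer film = 1/(h_o·A) = 1/(22.4×1.83) = 0.0244 K/W
R_total = 0.4876 K/W
Q = ΔT / R_total = 989 / 0.4876

Q ≈ 2030 W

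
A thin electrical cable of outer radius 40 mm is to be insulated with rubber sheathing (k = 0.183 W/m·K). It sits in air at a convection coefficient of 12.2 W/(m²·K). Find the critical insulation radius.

For a cylinder r_cr = k/h = 0.183/12.2
r_cr = 15 mm; since the bare radius (40 mm) is above r_cr, any added insulation will reduce heat loss.

r_cr ≈ 15 mm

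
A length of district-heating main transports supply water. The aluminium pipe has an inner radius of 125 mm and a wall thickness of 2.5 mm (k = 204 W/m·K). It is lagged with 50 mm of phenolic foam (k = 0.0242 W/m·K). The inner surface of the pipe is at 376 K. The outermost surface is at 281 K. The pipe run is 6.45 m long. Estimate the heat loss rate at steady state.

Treating each annulus and film as a series resistance:
R_aluminium pipe wall = ln(127.5/125)/(2π×204×6.45) = 2.395×10^-6 K/W
R_phenolic foam = ln(177.5/127.5)/(2π×0.0242×6.45) = 0.3374 K/W
R_total = 0.3374 K/W
Q = ΔT/R_total = 95/0.3374

Q ≈ 282 W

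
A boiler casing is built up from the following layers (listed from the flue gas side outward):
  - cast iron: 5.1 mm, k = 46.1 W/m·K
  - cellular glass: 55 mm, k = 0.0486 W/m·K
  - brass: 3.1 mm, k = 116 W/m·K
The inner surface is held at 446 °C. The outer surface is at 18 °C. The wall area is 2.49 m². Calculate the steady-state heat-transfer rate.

Treating each layer as a thermal resistance in series:
R_cast iron = L/(kA) = 0.0051/(46.1×2.49) = 4.443×10^-5 K/W
R_cellular glass = L/(kA) = 0.055/(0.0486×2.49) = 0.4545 K/W
R_brass = L/(kA) = 0.0031/(116×2.49) = 1.073×10^-5 K/W
R_total = 0.4545 K/W
Q = ΔT / R_total = 428 / 0.4545

Q ≈ 942 W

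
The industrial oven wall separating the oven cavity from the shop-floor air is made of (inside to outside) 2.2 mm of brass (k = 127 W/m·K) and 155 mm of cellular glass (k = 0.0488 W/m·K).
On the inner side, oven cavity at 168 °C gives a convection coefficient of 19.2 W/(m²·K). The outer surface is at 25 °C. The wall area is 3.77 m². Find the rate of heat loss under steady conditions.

Q ≈ 167 W

Treating each layer as a thermal resistance in series:
R_inner film = 1/(h_i·A) = 1/(19.2×3.77) = 0.01382 K/W
R_brass = L/(kA) = 0.0022/(127×3.77) = 4.595×10^-6 K/W
R_cellular glass = L/(kA) = 0.155/(0.0488×3.77) = 0.8425 K/W
R_total = 0.8563 K/W
Q = ΔT / R_total = 143 / 0.8563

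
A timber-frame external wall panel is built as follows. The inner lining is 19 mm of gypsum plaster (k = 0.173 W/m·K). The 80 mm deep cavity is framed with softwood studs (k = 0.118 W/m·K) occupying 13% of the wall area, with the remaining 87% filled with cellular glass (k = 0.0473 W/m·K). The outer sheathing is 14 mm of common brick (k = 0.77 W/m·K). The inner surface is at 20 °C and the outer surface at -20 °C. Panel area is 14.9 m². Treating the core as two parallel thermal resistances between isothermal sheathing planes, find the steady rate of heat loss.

Q ≈ 386 W

Sheathing layers in series; stud and cavity paths in parallel between them.
R_inner = 0.019/(0.173×14.9) = 0.007371 K/W
R_stud  = 0.08/(0.118×0.13×14.9) = 0.35 K/W
R_cav   = 0.08/(0.0473×0.87×14.9) = 0.1305 K/W
1/R_core = 1/R_stud + 1/R_cav → R_core = 0.09504 K/W
R_outer = 0.014/(0.77×14.9) = 0.00122 K/W
R_total = 0.1036 K/W
Q = ΔT/R_total = 40/0.1036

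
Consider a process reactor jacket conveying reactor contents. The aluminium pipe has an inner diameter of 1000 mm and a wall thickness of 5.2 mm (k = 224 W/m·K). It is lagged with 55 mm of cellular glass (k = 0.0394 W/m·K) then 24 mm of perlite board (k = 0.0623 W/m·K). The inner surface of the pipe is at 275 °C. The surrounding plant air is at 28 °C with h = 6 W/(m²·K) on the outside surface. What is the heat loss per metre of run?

Treating each annulus and film as a series resistance:
R_aluminium pipe wall = ln(505.2/500)/(2π×224×1) = 7.351×10^-6 K/W
R_cellular glass = ln(560.2/505.2)/(2π×0.0394×1) = 0.4174 K/W
R_perlite board = ln(584.2/560.2)/(2π×0.0623×1) = 0.1072 K/W
R_outer film = 1/(h_o·2πr_oL) = 1/(6×2π×0.5842×1) = 0.04541 K/W
R_total = 0.57 K/W
Q = ΔT/R_total = 247/0.57

q′ ≈ 433 W/m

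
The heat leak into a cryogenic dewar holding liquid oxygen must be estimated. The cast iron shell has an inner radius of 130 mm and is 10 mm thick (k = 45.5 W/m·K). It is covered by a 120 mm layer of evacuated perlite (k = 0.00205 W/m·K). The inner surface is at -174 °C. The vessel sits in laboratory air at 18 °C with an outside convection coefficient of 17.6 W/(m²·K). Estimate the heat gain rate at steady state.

Radial (spherical) resistances in series:
R_cast iron shell = (1/0.13 − 1/0.14)/(4π×45.5) = 9.61×10^-4 K/W
R_evacuated perlite = (1/0.14 − 1/0.26)/(4π×0.00205) = 128 K/W
R_outer film = 1/(h·4πr_o²) = 1/(17.6×4π×0.26²) = 0.06689 K/W
R_total = 128 K/W
Q = ΔT/R_total = 192/128

Q ≈ 1.5 W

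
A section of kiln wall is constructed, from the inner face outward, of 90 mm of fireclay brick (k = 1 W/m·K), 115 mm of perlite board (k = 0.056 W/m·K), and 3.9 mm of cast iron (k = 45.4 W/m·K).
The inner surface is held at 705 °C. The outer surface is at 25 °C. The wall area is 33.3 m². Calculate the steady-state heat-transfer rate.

Q ≈ 10600 W

Series thermal resistances:
R_fireclay brick = L/(kA) = 0.09/(1×33.3) = 0.002703 K/W
R_perlite board = L/(kA) = 0.115/(0.056×33.3) = 0.06167 K/W
R_cast iron = L/(kA) = 0.0039/(45.4×33.3) = 2.58×10^-6 K/W
R_total = 0.06437 K/W
Q = ΔT / R_total = 680 / 0.06437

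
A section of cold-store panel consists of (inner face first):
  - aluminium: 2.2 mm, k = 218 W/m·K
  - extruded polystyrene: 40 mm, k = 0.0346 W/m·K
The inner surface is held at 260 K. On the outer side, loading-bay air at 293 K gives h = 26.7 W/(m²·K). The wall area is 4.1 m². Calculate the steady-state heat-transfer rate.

Q ≈ 113 W

Series thermal resistances:
R_aluminium = L/(kA) = 0.0022/(218×4.1) = 2.461×10^-6 K/W
R_extruded polystyrene = L/(kA) = 0.04/(0.0346×4.1) = 0.282 K/W
R_outer film = 1/(h_o·A) = 1/(26.7×4.1) = 0.009135 K/W
R_total = 0.2911 K/W
Q = ΔT / R_total = 33 / 0.2911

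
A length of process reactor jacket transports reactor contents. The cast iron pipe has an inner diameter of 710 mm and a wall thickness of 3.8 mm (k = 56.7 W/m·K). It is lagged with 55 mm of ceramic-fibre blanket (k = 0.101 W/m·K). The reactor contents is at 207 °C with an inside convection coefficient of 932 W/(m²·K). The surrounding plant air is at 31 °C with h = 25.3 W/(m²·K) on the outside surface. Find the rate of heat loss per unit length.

Radial resistances (cylindrical: R_cond = ln(r_o/r_i)/(2πkL), R_conv = 1/(h·2πrL)):
R_inner film = 1/(h_i·2πr₁L) = 1/(932×2π×0.355×1) = 4.81×10^-4 K/W
R_cast iron pipe wall = ln(358.8/355)/(2π×56.7×1) = 2.989×10^-5 K/W
R_ceramic-fibre blanket = ln(413.8/358.8)/(2π×0.101×1) = 0.2247 K/W
R_outer film = 1/(h_o·2πr_oL) = 1/(25.3×2π×0.4138×1) = 0.0152 K/W
R_total = 0.2404 K/W
Q = ΔT/R_total = 176/0.2404

q′ ≈ 732 W/m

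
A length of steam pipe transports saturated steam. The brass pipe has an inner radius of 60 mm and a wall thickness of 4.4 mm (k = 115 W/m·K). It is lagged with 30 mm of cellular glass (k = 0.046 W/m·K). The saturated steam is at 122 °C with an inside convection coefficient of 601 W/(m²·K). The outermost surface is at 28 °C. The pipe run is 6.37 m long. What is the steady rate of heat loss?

Q ≈ 451 W

Per-layer cylindrical resistances, series-summed:
R_inner film = 1/(h_i·2πr₁L) = 1/(601×2π×0.06×6.37) = 6.929×10^-4 K/W
R_brass pipe wall = ln(64.4/60)/(2π×115×6.37) = 1.538×10^-5 K/W
R_cellular glass = ln(94.4/64.4)/(2π×0.046×6.37) = 0.2077 K/W
R_total = 0.2084 K/W
Q = ΔT/R_total = 94/0.2084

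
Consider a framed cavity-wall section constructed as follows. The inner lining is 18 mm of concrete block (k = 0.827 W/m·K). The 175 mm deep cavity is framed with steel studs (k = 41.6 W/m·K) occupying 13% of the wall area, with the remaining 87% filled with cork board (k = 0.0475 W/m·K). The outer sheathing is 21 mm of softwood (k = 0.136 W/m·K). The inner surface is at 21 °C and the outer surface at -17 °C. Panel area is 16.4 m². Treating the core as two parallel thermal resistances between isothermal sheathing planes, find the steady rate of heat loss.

Sheathing layers in series; stud and cavity paths in parallel between them.
R_inner = 0.018/(0.827×16.4) = 0.001327 K/W
R_stud  = 0.175/(41.6×0.13×16.4) = 0.001973 K/W
R_cav   = 0.175/(0.0475×0.87×16.4) = 0.2582 K/W
1/R_core = 1/R_stud + 1/R_cav → R_core = 0.001958 K/W
R_outer = 0.021/(0.136×16.4) = 0.009415 K/W
R_total = 0.0127 K/W
Q = ΔT/R_total = 38/0.0127

Q ≈ 2990 W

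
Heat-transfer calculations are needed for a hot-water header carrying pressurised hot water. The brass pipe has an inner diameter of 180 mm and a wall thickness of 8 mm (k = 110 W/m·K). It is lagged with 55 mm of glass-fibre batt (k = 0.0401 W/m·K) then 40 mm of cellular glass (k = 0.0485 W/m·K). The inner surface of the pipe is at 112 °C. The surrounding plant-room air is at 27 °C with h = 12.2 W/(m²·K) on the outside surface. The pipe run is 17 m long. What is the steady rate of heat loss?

Radial resistances (cylindrical: R_cond = ln(r_o/r_i)/(2πkL), R_conv = 1/(h·2πrL)):
R_brass pipe wall = ln(98/90)/(2π×110×17) = 7.248×10^-6 K/W
R_glass-fibre batt = ln(153/98)/(2π×0.0401×17) = 0.104 K/W
R_cellular glass = ln(193/153)/(2π×0.0485×17) = 0.04483 K/W
R_outer film = 1/(h_o·2πr_oL) = 1/(12.2×2π×0.193×17) = 0.003976 K/W
R_total = 0.1528 K/W
Q = ΔT/R_total = 85/0.1528

Q ≈ 556 W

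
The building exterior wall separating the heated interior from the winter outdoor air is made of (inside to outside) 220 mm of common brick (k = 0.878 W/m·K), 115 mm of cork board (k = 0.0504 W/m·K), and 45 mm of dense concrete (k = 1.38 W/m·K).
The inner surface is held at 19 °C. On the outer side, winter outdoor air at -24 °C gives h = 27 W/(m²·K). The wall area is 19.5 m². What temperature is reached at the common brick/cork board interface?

Treating each layer as a thermal resistance in series:
R_common brick = L/(kA) = 0.22/(0.878×19.5) = 0.01285 K/W
R_cork board = L/(kA) = 0.115/(0.0504×19.5) = 0.117 K/W
R_dense concrete = L/(kA) = 0.045/(1.38×19.5) = 0.001672 K/W
R_outer film = 1/(h_o·A) = 1/(27×19.5) = 0.001899 K/W
R_total = 0.1334 K/W;  Q = ΔT/R_total = 43/0.1334 = 322.3 W
T_interface = T_inner − Q·ΣR(inner→interface) = 19 − 322×0.01285

T ≈ 14.9 °C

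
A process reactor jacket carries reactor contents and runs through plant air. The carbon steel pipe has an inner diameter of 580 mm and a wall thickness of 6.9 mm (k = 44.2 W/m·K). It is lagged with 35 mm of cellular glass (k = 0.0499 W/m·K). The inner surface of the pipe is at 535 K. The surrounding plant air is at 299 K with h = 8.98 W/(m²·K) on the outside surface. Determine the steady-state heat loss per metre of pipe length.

q′ ≈ 577 W/m

Cylindrical conduction, so R = ln(r₂/r₁)/(2πkL) per layer, in series:
R_carbon steel pipe wall = ln(296.9/290)/(2π×44.2×1) = 8.467×10^-5 K/W
R_cellular glass = ln(331.9/296.9)/(2π×0.0499×1) = 0.3554 K/W
R_outer film = 1/(h_o·2πr_oL) = 1/(8.98×2π×0.3319×1) = 0.0534 K/W
R_total = 0.4089 K/W
Q = ΔT/R_total = 236/0.4089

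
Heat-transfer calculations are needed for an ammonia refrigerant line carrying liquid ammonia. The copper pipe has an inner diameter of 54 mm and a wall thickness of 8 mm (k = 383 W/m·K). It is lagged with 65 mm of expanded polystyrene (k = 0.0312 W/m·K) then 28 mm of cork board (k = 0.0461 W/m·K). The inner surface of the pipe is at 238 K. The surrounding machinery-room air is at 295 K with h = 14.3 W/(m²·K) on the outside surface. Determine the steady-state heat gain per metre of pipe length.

Per-layer cylindrical resistances, series-summed:
R_copper pipe wall = ln(35/27)/(2π×383×1) = 1.078×10^-4 K/W
R_expanded polystyrene = ln(100/35)/(2π×0.0312×1) = 5.355 K/W
R_cork board = ln(128/100)/(2π×0.0461×1) = 0.8523 K/W
R_outer film = 1/(h_o·2πr_oL) = 1/(14.3×2π×0.128×1) = 0.08695 K/W
R_total = 6.295 K/W
Q = ΔT/R_total = 57/6.295

q′ ≈ 9.06 W/m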